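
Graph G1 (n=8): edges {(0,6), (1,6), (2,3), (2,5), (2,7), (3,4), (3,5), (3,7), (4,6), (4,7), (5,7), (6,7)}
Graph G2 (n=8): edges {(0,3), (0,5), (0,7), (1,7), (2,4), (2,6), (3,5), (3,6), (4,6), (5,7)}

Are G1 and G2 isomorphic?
No, not isomorphic

The graphs are NOT isomorphic.

Counting triangles (3-cliques): G1 has 6, G2 has 3.
Triangle count is an isomorphism invariant, so differing triangle counts rule out isomorphism.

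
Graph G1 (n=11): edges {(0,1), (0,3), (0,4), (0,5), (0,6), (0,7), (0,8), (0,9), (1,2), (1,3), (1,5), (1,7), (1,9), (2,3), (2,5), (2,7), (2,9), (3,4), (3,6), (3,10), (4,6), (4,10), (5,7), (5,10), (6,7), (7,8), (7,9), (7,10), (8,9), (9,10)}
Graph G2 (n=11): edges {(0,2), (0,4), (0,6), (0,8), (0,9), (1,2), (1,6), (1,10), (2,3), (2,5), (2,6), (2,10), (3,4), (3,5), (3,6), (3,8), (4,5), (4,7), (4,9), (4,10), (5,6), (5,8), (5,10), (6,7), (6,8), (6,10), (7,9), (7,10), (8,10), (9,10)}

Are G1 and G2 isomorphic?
Yes, isomorphic

The graphs are isomorphic.
One valid mapping φ: V(G1) → V(G2): 0→10, 1→5, 2→3, 3→4, 4→9, 5→8, 6→7, 7→6, 8→1, 9→2, 10→0

Verify φ preserves adjacency — for each edge of G1, its image is an edge of G2:
  (0,1) → (φ(0),φ(1)) = (5,10) ∈ E(G2) ✓
  (0,3) → (φ(0),φ(3)) = (4,10) ∈ E(G2) ✓
  (0,4) → (φ(0),φ(4)) = (9,10) ∈ E(G2) ✓
  (0,5) → (φ(0),φ(5)) = (8,10) ∈ E(G2) ✓
  (0,6) → (φ(0),φ(6)) = (7,10) ∈ E(G2) ✓
  (0,7) → (φ(0),φ(7)) = (6,10) ∈ E(G2) ✓
  (0,8) → (φ(0),φ(8)) = (1,10) ∈ E(G2) ✓
  (0,9) → (φ(0),φ(9)) = (2,10) ∈ E(G2) ✓
  (1,2) → (φ(1),φ(2)) = (3,5) ∈ E(G2) ✓
  (1,3) → (φ(1),φ(3)) = (4,5) ∈ E(G2) ✓
  (1,5) → (φ(1),φ(5)) = (5,8) ∈ E(G2) ✓
  (1,7) → (φ(1),φ(7)) = (5,6) ∈ E(G2) ✓
  (1,9) → (φ(1),φ(9)) = (2,5) ∈ E(G2) ✓
  (2,3) → (φ(2),φ(3)) = (3,4) ∈ E(G2) ✓
  (2,5) → (φ(2),φ(5)) = (3,8) ∈ E(G2) ✓
  (2,7) → (φ(2),φ(7)) = (3,6) ∈ E(G2) ✓
  (2,9) → (φ(2),φ(9)) = (2,3) ∈ E(G2) ✓
  (3,4) → (φ(3),φ(4)) = (4,9) ∈ E(G2) ✓
  (3,6) → (φ(3),φ(6)) = (4,7) ∈ E(G2) ✓
  (3,10) → (φ(3),φ(10)) = (0,4) ∈ E(G2) ✓
  (4,6) → (φ(4),φ(6)) = (7,9) ∈ E(G2) ✓
  (4,10) → (φ(4),φ(10)) = (0,9) ∈ E(G2) ✓
  (5,7) → (φ(5),φ(7)) = (6,8) ∈ E(G2) ✓
  (5,10) → (φ(5),φ(10)) = (0,8) ∈ E(G2) ✓
  (6,7) → (φ(6),φ(7)) = (6,7) ∈ E(G2) ✓
  (7,8) → (φ(7),φ(8)) = (1,6) ∈ E(G2) ✓
  (7,9) → (φ(7),φ(9)) = (2,6) ∈ E(G2) ✓
  (7,10) → (φ(7),φ(10)) = (0,6) ∈ E(G2) ✓
  (8,9) → (φ(8),φ(9)) = (1,2) ∈ E(G2) ✓
  (9,10) → (φ(9),φ(10)) = (0,2) ∈ E(G2) ✓
All 30 edges of G1 map to edges of G2, and |E(G1)| = |E(G2)| = 30, so φ is a bijection on edges as well as vertices. Hence G1 ≅ G2.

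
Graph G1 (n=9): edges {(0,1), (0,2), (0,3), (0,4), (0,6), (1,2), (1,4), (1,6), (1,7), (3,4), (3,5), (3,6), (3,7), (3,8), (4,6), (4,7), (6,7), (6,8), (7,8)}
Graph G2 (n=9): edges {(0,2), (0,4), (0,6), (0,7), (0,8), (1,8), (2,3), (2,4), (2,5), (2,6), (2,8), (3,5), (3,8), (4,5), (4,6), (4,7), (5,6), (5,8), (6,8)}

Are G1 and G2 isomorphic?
Yes, isomorphic

The graphs are isomorphic.
One valid mapping φ: V(G1) → V(G2): 0→0, 1→4, 2→7, 3→8, 4→6, 5→1, 6→2, 7→5, 8→3

Verify φ preserves adjacency — for each edge of G1, its image is an edge of G2:
  (0,1) → (φ(0),φ(1)) = (0,4) ∈ E(G2) ✓
  (0,2) → (φ(0),φ(2)) = (0,7) ∈ E(G2) ✓
  (0,3) → (φ(0),φ(3)) = (0,8) ∈ E(G2) ✓
  (0,4) → (φ(0),φ(4)) = (0,6) ∈ E(G2) ✓
  (0,6) → (φ(0),φ(6)) = (0,2) ∈ E(G2) ✓
  (1,2) → (φ(1),φ(2)) = (4,7) ∈ E(G2) ✓
  (1,4) → (φ(1),φ(4)) = (4,6) ∈ E(G2) ✓
  (1,6) → (φ(1),φ(6)) = (2,4) ∈ E(G2) ✓
  (1,7) → (φ(1),φ(7)) = (4,5) ∈ E(G2) ✓
  (3,4) → (φ(3),φ(4)) = (6,8) ∈ E(G2) ✓
  (3,5) → (φ(3),φ(5)) = (1,8) ∈ E(G2) ✓
  (3,6) → (φ(3),φ(6)) = (2,8) ∈ E(G2) ✓
  (3,7) → (φ(3),φ(7)) = (5,8) ∈ E(G2) ✓
  (3,8) → (φ(3),φ(8)) = (3,8) ∈ E(G2) ✓
  (4,6) → (φ(4),φ(6)) = (2,6) ∈ E(G2) ✓
  (4,7) → (φ(4),φ(7)) = (5,6) ∈ E(G2) ✓
  (6,7) → (φ(6),φ(7)) = (2,5) ∈ E(G2) ✓
  (6,8) → (φ(6),φ(8)) = (2,3) ∈ E(G2) ✓
  (7,8) → (φ(7),φ(8)) = (3,5) ∈ E(G2) ✓
All 19 edges of G1 map to edges of G2, and |E(G1)| = |E(G2)| = 19, so φ is a bijection on edges as well as vertices. Hence G1 ≅ G2.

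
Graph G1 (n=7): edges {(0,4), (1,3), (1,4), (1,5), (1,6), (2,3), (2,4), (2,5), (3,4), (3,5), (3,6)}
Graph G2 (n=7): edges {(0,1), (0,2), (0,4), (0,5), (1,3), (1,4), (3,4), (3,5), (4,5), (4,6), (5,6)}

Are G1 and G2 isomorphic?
Yes, isomorphic

The graphs are isomorphic.
One valid mapping φ: V(G1) → V(G2): 0→2, 1→5, 2→1, 3→4, 4→0, 5→3, 6→6

Verify φ preserves adjacency — for each edge of G1, its image is an edge of G2:
  (0,4) → (φ(0),φ(4)) = (0,2) ∈ E(G2) ✓
  (1,3) → (φ(1),φ(3)) = (4,5) ∈ E(G2) ✓
  (1,4) → (φ(1),φ(4)) = (0,5) ∈ E(G2) ✓
  (1,5) → (φ(1),φ(5)) = (3,5) ∈ E(G2) ✓
  (1,6) → (φ(1),φ(6)) = (5,6) ∈ E(G2) ✓
  (2,3) → (φ(2),φ(3)) = (1,4) ∈ E(G2) ✓
  (2,4) → (φ(2),φ(4)) = (0,1) ∈ E(G2) ✓
  (2,5) → (φ(2),φ(5)) = (1,3) ∈ E(G2) ✓
  (3,4) → (φ(3),φ(4)) = (0,4) ∈ E(G2) ✓
  (3,5) → (φ(3),φ(5)) = (3,4) ∈ E(G2) ✓
  (3,6) → (φ(3),φ(6)) = (4,6) ∈ E(G2) ✓
All 11 edges of G1 map to edges of G2, and |E(G1)| = |E(G2)| = 11, so φ is a bijection on edges as well as vertices. Hence G1 ≅ G2.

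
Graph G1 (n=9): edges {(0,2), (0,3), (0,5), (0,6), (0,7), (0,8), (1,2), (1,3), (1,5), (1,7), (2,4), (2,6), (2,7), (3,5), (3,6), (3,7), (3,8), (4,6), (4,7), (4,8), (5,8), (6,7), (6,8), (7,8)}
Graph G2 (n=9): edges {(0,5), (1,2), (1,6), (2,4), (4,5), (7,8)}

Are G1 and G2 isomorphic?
No, not isomorphic

The graphs are NOT isomorphic.

Connected components of G1: 1 component(s) with vertex sets [[0, 1, 2, 3, 4, 5, 6, 7, 8]], sizes [9].
Connected components of G2: 3 component(s) with vertex sets [[3], [7, 8], [0, 1, 2, 4, 5, 6]], sizes [1, 2, 6].
The number of connected components (and the multiset of component sizes) is an isomorphism invariant — an isomorphism maps each component of G1 bijectively onto a component of G2. Since G1 has 1 component(s) and G2 has 3, they cannot be isomorphic.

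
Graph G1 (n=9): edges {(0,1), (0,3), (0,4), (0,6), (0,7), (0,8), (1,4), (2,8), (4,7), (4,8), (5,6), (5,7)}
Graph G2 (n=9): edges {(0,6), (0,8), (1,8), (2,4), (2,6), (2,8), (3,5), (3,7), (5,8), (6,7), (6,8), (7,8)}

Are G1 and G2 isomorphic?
Yes, isomorphic

The graphs are isomorphic.
One valid mapping φ: V(G1) → V(G2): 0→8, 1→0, 2→4, 3→1, 4→6, 5→3, 6→5, 7→7, 8→2

Verify φ preserves adjacency — for each edge of G1, its image is an edge of G2:
  (0,1) → (φ(0),φ(1)) = (0,8) ∈ E(G2) ✓
  (0,3) → (φ(0),φ(3)) = (1,8) ∈ E(G2) ✓
  (0,4) → (φ(0),φ(4)) = (6,8) ∈ E(G2) ✓
  (0,6) → (φ(0),φ(6)) = (5,8) ∈ E(G2) ✓
  (0,7) → (φ(0),φ(7)) = (7,8) ∈ E(G2) ✓
  (0,8) → (φ(0),φ(8)) = (2,8) ∈ E(G2) ✓
  (1,4) → (φ(1),φ(4)) = (0,6) ∈ E(G2) ✓
  (2,8) → (φ(2),φ(8)) = (2,4) ∈ E(G2) ✓
  (4,7) → (φ(4),φ(7)) = (6,7) ∈ E(G2) ✓
  (4,8) → (φ(4),φ(8)) = (2,6) ∈ E(G2) ✓
  (5,6) → (φ(5),φ(6)) = (3,5) ∈ E(G2) ✓
  (5,7) → (φ(5),φ(7)) = (3,7) ∈ E(G2) ✓
All 12 edges of G1 map to edges of G2, and |E(G1)| = |E(G2)| = 12, so φ is a bijection on edges as well as vertices. Hence G1 ≅ G2.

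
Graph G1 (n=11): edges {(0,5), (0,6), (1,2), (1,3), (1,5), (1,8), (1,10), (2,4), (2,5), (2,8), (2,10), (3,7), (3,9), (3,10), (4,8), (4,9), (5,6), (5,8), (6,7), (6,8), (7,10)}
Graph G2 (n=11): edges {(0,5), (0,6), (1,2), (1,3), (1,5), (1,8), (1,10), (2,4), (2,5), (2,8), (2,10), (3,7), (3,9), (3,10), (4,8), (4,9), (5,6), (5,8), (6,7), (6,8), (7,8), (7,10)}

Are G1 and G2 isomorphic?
No, not isomorphic

The graphs are NOT isomorphic.

Counting edges: G1 has 21 edge(s); G2 has 22 edge(s).
Edge count is an isomorphism invariant (a bijection on vertices induces a bijection on edges), so differing edge counts rule out isomorphism.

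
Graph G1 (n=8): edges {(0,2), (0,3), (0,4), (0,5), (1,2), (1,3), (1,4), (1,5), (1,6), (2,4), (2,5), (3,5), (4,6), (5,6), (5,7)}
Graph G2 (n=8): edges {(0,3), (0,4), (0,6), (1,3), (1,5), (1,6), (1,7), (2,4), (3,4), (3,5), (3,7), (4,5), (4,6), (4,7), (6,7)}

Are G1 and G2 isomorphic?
Yes, isomorphic

The graphs are isomorphic.
One valid mapping φ: V(G1) → V(G2): 0→6, 1→3, 2→7, 3→0, 4→1, 5→4, 6→5, 7→2

Verify φ preserves adjacency — for each edge of G1, its image is an edge of G2:
  (0,2) → (φ(0),φ(2)) = (6,7) ∈ E(G2) ✓
  (0,3) → (φ(0),φ(3)) = (0,6) ∈ E(G2) ✓
  (0,4) → (φ(0),φ(4)) = (1,6) ∈ E(G2) ✓
  (0,5) → (φ(0),φ(5)) = (4,6) ∈ E(G2) ✓
  (1,2) → (φ(1),φ(2)) = (3,7) ∈ E(G2) ✓
  (1,3) → (φ(1),φ(3)) = (0,3) ∈ E(G2) ✓
  (1,4) → (φ(1),φ(4)) = (1,3) ∈ E(G2) ✓
  (1,5) → (φ(1),φ(5)) = (3,4) ∈ E(G2) ✓
  (1,6) → (φ(1),φ(6)) = (3,5) ∈ E(G2) ✓
  (2,4) → (φ(2),φ(4)) = (1,7) ∈ E(G2) ✓
  (2,5) → (φ(2),φ(5)) = (4,7) ∈ E(G2) ✓
  (3,5) → (φ(3),φ(5)) = (0,4) ∈ E(G2) ✓
  (4,6) → (φ(4),φ(6)) = (1,5) ∈ E(G2) ✓
  (5,6) → (φ(5),φ(6)) = (4,5) ∈ E(G2) ✓
  (5,7) → (φ(5),φ(7)) = (2,4) ∈ E(G2) ✓
All 15 edges of G1 map to edges of G2, and |E(G1)| = |E(G2)| = 15, so φ is a bijection on edges as well as vertices. Hence G1 ≅ G2.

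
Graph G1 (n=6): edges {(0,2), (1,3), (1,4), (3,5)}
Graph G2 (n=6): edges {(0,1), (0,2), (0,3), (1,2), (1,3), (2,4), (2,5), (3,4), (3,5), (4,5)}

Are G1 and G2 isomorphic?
No, not isomorphic

The graphs are NOT isomorphic.

Connected components of G1: 2 component(s) with vertex sets [[0, 2], [1, 3, 4, 5]], sizes [2, 4].
Connected components of G2: 1 component(s) with vertex sets [[0, 1, 2, 3, 4, 5]], sizes [6].
The number of connected components (and the multiset of component sizes) is an isomorphism invariant — an isomorphism maps each component of G1 bijectively onto a component of G2. Since G1 has 2 component(s) and G2 has 1, they cannot be isomorphic.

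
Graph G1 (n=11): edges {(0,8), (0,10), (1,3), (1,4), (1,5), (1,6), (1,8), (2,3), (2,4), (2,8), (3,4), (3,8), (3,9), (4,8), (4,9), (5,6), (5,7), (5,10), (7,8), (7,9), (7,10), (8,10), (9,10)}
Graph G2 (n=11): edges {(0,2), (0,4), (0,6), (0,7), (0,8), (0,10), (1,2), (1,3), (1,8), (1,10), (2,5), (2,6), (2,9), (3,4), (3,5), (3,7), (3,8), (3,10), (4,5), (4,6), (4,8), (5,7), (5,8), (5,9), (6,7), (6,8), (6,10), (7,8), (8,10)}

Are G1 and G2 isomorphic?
No, not isomorphic

The graphs are NOT isomorphic.

Degrees in G1: deg(0)=2, deg(1)=5, deg(2)=3, deg(3)=5, deg(4)=5, deg(5)=4, deg(6)=2, deg(7)=4, deg(8)=7, deg(9)=4, deg(10)=5.
Sorted degree sequence of G1: [7, 5, 5, 5, 5, 4, 4, 4, 3, 2, 2].
Degrees in G2: deg(0)=6, deg(1)=4, deg(2)=5, deg(3)=6, deg(4)=5, deg(5)=6, deg(6)=6, deg(7)=5, deg(8)=8, deg(9)=2, deg(10)=5.
Sorted degree sequence of G2: [8, 6, 6, 6, 6, 5, 5, 5, 5, 4, 2].
The (sorted) degree sequence is an isomorphism invariant, so since G1 and G2 have different degree sequences they cannot be isomorphic.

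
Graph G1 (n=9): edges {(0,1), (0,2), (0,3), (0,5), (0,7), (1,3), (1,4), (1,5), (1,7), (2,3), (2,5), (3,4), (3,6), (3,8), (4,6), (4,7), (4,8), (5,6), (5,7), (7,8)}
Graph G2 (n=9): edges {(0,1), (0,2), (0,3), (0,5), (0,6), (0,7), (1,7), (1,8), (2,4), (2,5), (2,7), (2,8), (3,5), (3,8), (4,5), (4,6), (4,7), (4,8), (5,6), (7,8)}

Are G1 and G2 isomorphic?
Yes, isomorphic

The graphs are isomorphic.
One valid mapping φ: V(G1) → V(G2): 0→7, 1→2, 2→1, 3→0, 4→5, 5→8, 6→3, 7→4, 8→6

Verify φ preserves adjacency — for each edge of G1, its image is an edge of G2:
  (0,1) → (φ(0),φ(1)) = (2,7) ∈ E(G2) ✓
  (0,2) → (φ(0),φ(2)) = (1,7) ∈ E(G2) ✓
  (0,3) → (φ(0),φ(3)) = (0,7) ∈ E(G2) ✓
  (0,5) → (φ(0),φ(5)) = (7,8) ∈ E(G2) ✓
  (0,7) → (φ(0),φ(7)) = (4,7) ∈ E(G2) ✓
  (1,3) → (φ(1),φ(3)) = (0,2) ∈ E(G2) ✓
  (1,4) → (φ(1),φ(4)) = (2,5) ∈ E(G2) ✓
  (1,5) → (φ(1),φ(5)) = (2,8) ∈ E(G2) ✓
  (1,7) → (φ(1),φ(7)) = (2,4) ∈ E(G2) ✓
  (2,3) → (φ(2),φ(3)) = (0,1) ∈ E(G2) ✓
  (2,5) → (φ(2),φ(5)) = (1,8) ∈ E(G2) ✓
  (3,4) → (φ(3),φ(4)) = (0,5) ∈ E(G2) ✓
  (3,6) → (φ(3),φ(6)) = (0,3) ∈ E(G2) ✓
  (3,8) → (φ(3),φ(8)) = (0,6) ∈ E(G2) ✓
  (4,6) → (φ(4),φ(6)) = (3,5) ∈ E(G2) ✓
  (4,7) → (φ(4),φ(7)) = (4,5) ∈ E(G2) ✓
  (4,8) → (φ(4),φ(8)) = (5,6) ∈ E(G2) ✓
  (5,6) → (φ(5),φ(6)) = (3,8) ∈ E(G2) ✓
  (5,7) → (φ(5),φ(7)) = (4,8) ∈ E(G2) ✓
  (7,8) → (φ(7),φ(8)) = (4,6) ∈ E(G2) ✓
All 20 edges of G1 map to edges of G2, and |E(G1)| = |E(G2)| = 20, so φ is a bijection on edges as well as vertices. Hence G1 ≅ G2.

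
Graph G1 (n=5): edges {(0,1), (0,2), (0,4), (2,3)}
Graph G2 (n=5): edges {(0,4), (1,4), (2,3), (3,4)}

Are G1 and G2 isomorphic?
Yes, isomorphic

The graphs are isomorphic.
One valid mapping φ: V(G1) → V(G2): 0→4, 1→0, 2→3, 3→2, 4→1

Verify φ preserves adjacency — for each edge of G1, its image is an edge of G2:
  (0,1) → (φ(0),φ(1)) = (0,4) ∈ E(G2) ✓
  (0,2) → (φ(0),φ(2)) = (3,4) ∈ E(G2) ✓
  (0,4) → (φ(0),φ(4)) = (1,4) ∈ E(G2) ✓
  (2,3) → (φ(2),φ(3)) = (2,3) ∈ E(G2) ✓
All 4 edges of G1 map to edges of G2, and |E(G1)| = |E(G2)| = 4, so φ is a bijection on edges as well as vertices. Hence G1 ≅ G2.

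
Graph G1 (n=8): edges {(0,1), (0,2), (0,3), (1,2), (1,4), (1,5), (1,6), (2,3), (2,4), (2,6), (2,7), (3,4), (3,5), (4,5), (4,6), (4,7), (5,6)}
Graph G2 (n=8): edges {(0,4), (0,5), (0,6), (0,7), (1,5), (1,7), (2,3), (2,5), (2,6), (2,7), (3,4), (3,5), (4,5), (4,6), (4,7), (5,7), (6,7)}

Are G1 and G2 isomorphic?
Yes, isomorphic

The graphs are isomorphic.
One valid mapping φ: V(G1) → V(G2): 0→3, 1→4, 2→5, 3→2, 4→7, 5→6, 6→0, 7→1

Verify φ preserves adjacency — for each edge of G1, its image is an edge of G2:
  (0,1) → (φ(0),φ(1)) = (3,4) ∈ E(G2) ✓
  (0,2) → (φ(0),φ(2)) = (3,5) ∈ E(G2) ✓
  (0,3) → (φ(0),φ(3)) = (2,3) ∈ E(G2) ✓
  (1,2) → (φ(1),φ(2)) = (4,5) ∈ E(G2) ✓
  (1,4) → (φ(1),φ(4)) = (4,7) ∈ E(G2) ✓
  (1,5) → (φ(1),φ(5)) = (4,6) ∈ E(G2) ✓
  (1,6) → (φ(1),φ(6)) = (0,4) ∈ E(G2) ✓
  (2,3) → (φ(2),φ(3)) = (2,5) ∈ E(G2) ✓
  (2,4) → (φ(2),φ(4)) = (5,7) ∈ E(G2) ✓
  (2,6) → (φ(2),φ(6)) = (0,5) ∈ E(G2) ✓
  (2,7) → (φ(2),φ(7)) = (1,5) ∈ E(G2) ✓
  (3,4) → (φ(3),φ(4)) = (2,7) ∈ E(G2) ✓
  (3,5) → (φ(3),φ(5)) = (2,6) ∈ E(G2) ✓
  (4,5) → (φ(4),φ(5)) = (6,7) ∈ E(G2) ✓
  (4,6) → (φ(4),φ(6)) = (0,7) ∈ E(G2) ✓
  (4,7) → (φ(4),φ(7)) = (1,7) ∈ E(G2) ✓
  (5,6) → (φ(5),φ(6)) = (0,6) ∈ E(G2) ✓
All 17 edges of G1 map to edges of G2, and |E(G1)| = |E(G2)| = 17, so φ is a bijection on edges as well as vertices. Hence G1 ≅ G2.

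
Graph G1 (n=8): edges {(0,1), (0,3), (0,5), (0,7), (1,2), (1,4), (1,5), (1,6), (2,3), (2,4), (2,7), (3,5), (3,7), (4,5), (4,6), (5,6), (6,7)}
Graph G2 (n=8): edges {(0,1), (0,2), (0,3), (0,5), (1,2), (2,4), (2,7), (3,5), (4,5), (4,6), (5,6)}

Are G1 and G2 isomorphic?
No, not isomorphic

The graphs are NOT isomorphic.

Counting triangles (3-cliques): G1 has 9, G2 has 3.
Triangle count is an isomorphism invariant, so differing triangle counts rule out isomorphism.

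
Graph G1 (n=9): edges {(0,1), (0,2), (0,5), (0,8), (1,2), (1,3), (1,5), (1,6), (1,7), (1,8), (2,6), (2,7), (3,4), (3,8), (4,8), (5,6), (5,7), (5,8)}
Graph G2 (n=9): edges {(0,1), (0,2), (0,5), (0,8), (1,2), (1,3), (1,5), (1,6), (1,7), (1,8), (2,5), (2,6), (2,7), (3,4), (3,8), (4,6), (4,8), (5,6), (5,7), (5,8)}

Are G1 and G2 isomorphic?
No, not isomorphic

The graphs are NOT isomorphic.

Counting edges: G1 has 18 edge(s); G2 has 20 edge(s).
Edge count is an isomorphism invariant (a bijection on vertices induces a bijection on edges), so differing edge counts rule out isomorphism.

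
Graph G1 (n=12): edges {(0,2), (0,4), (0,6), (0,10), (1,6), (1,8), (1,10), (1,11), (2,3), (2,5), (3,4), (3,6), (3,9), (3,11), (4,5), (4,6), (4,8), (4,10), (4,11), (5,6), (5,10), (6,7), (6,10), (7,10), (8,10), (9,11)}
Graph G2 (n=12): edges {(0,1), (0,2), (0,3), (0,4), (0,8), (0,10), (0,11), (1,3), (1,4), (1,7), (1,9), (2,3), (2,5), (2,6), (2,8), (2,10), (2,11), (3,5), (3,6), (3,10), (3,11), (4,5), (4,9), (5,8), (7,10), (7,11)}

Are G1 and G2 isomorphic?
Yes, isomorphic

The graphs are isomorphic.
One valid mapping φ: V(G1) → V(G2): 0→11, 1→5, 2→7, 3→1, 4→0, 5→10, 6→3, 7→6, 8→8, 9→9, 10→2, 11→4

Verify φ preserves adjacency — for each edge of G1, its image is an edge of G2:
  (0,2) → (φ(0),φ(2)) = (7,11) ∈ E(G2) ✓
  (0,4) → (φ(0),φ(4)) = (0,11) ∈ E(G2) ✓
  (0,6) → (φ(0),φ(6)) = (3,11) ∈ E(G2) ✓
  (0,10) → (φ(0),φ(10)) = (2,11) ∈ E(G2) ✓
  (1,6) → (φ(1),φ(6)) = (3,5) ∈ E(G2) ✓
  (1,8) → (φ(1),φ(8)) = (5,8) ∈ E(G2) ✓
  (1,10) → (φ(1),φ(10)) = (2,5) ∈ E(G2) ✓
  (1,11) → (φ(1),φ(11)) = (4,5) ∈ E(G2) ✓
  (2,3) → (φ(2),φ(3)) = (1,7) ∈ E(G2) ✓
  (2,5) → (φ(2),φ(5)) = (7,10) ∈ E(G2) ✓
  (3,4) → (φ(3),φ(4)) = (0,1) ∈ E(G2) ✓
  (3,6) → (φ(3),φ(6)) = (1,3) ∈ E(G2) ✓
  (3,9) → (φ(3),φ(9)) = (1,9) ∈ E(G2) ✓
  (3,11) → (φ(3),φ(11)) = (1,4) ∈ E(G2) ✓
  (4,5) → (φ(4),φ(5)) = (0,10) ∈ E(G2) ✓
  (4,6) → (φ(4),φ(6)) = (0,3) ∈ E(G2) ✓
  (4,8) → (φ(4),φ(8)) = (0,8) ∈ E(G2) ✓
  (4,10) → (φ(4),φ(10)) = (0,2) ∈ E(G2) ✓
  (4,11) → (φ(4),φ(11)) = (0,4) ∈ E(G2) ✓
  (5,6) → (φ(5),φ(6)) = (3,10) ∈ E(G2) ✓
  (5,10) → (φ(5),φ(10)) = (2,10) ∈ E(G2) ✓
  (6,7) → (φ(6),φ(7)) = (3,6) ∈ E(G2) ✓
  (6,10) → (φ(6),φ(10)) = (2,3) ∈ E(G2) ✓
  (7,10) → (φ(7),φ(10)) = (2,6) ∈ E(G2) ✓
  (8,10) → (φ(8),φ(10)) = (2,8) ∈ E(G2) ✓
  (9,11) → (φ(9),φ(11)) = (4,9) ∈ E(G2) ✓
All 26 edges of G1 map to edges of G2, and |E(G1)| = |E(G2)| = 26, so φ is a bijection on edges as well as vertices. Hence G1 ≅ G2.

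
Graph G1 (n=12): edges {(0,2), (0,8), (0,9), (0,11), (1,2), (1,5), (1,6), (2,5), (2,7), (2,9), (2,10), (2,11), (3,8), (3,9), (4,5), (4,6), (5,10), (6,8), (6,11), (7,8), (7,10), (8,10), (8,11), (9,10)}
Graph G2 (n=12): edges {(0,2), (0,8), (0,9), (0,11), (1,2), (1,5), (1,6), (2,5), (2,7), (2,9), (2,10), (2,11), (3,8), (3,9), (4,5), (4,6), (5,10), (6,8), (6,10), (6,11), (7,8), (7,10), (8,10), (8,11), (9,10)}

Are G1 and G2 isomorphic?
No, not isomorphic

The graphs are NOT isomorphic.

Counting edges: G1 has 24 edge(s); G2 has 25 edge(s).
Edge count is an isomorphism invariant (a bijection on vertices induces a bijection on edges), so differing edge counts rule out isomorphism.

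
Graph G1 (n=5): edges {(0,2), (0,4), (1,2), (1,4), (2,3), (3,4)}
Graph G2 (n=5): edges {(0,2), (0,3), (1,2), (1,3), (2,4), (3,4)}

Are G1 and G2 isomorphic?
Yes, isomorphic

The graphs are isomorphic.
One valid mapping φ: V(G1) → V(G2): 0→0, 1→4, 2→3, 3→1, 4→2

Verify φ preserves adjacency — for each edge of G1, its image is an edge of G2:
  (0,2) → (φ(0),φ(2)) = (0,3) ∈ E(G2) ✓
  (0,4) → (φ(0),φ(4)) = (0,2) ∈ E(G2) ✓
  (1,2) → (φ(1),φ(2)) = (3,4) ∈ E(G2) ✓
  (1,4) → (φ(1),φ(4)) = (2,4) ∈ E(G2) ✓
  (2,3) → (φ(2),φ(3)) = (1,3) ∈ E(G2) ✓
  (3,4) → (φ(3),φ(4)) = (1,2) ∈ E(G2) ✓
All 6 edges of G1 map to edges of G2, and |E(G1)| = |E(G2)| = 6, so φ is a bijection on edges as well as vertices. Hence G1 ≅ G2.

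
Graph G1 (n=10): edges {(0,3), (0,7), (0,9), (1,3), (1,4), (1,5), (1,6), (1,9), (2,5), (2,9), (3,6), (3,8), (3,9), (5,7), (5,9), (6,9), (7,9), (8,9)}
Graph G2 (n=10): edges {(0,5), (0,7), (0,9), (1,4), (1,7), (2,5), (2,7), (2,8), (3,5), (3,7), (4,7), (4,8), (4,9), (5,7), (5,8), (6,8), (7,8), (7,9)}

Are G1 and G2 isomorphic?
Yes, isomorphic

The graphs are isomorphic.
One valid mapping φ: V(G1) → V(G2): 0→0, 1→8, 2→1, 3→5, 4→6, 5→4, 6→2, 7→9, 8→3, 9→7

Verify φ preserves adjacency — for each edge of G1, its image is an edge of G2:
  (0,3) → (φ(0),φ(3)) = (0,5) ∈ E(G2) ✓
  (0,7) → (φ(0),φ(7)) = (0,9) ∈ E(G2) ✓
  (0,9) → (φ(0),φ(9)) = (0,7) ∈ E(G2) ✓
  (1,3) → (φ(1),φ(3)) = (5,8) ∈ E(G2) ✓
  (1,4) → (φ(1),φ(4)) = (6,8) ∈ E(G2) ✓
  (1,5) → (φ(1),φ(5)) = (4,8) ∈ E(G2) ✓
  (1,6) → (φ(1),φ(6)) = (2,8) ∈ E(G2) ✓
  (1,9) → (φ(1),φ(9)) = (7,8) ∈ E(G2) ✓
  (2,5) → (φ(2),φ(5)) = (1,4) ∈ E(G2) ✓
  (2,9) → (φ(2),φ(9)) = (1,7) ∈ E(G2) ✓
  (3,6) → (φ(3),φ(6)) = (2,5) ∈ E(G2) ✓
  (3,8) → (φ(3),φ(8)) = (3,5) ∈ E(G2) ✓
  (3,9) → (φ(3),φ(9)) = (5,7) ∈ E(G2) ✓
  (5,7) → (φ(5),φ(7)) = (4,9) ∈ E(G2) ✓
  (5,9) → (φ(5),φ(9)) = (4,7) ∈ E(G2) ✓
  (6,9) → (φ(6),φ(9)) = (2,7) ∈ E(G2) ✓
  (7,9) → (φ(7),φ(9)) = (7,9) ∈ E(G2) ✓
  (8,9) → (φ(8),φ(9)) = (3,7) ∈ E(G2) ✓
All 18 edges of G1 map to edges of G2, and |E(G1)| = |E(G2)| = 18, so φ is a bijection on edges as well as vertices. Hence G1 ≅ G2.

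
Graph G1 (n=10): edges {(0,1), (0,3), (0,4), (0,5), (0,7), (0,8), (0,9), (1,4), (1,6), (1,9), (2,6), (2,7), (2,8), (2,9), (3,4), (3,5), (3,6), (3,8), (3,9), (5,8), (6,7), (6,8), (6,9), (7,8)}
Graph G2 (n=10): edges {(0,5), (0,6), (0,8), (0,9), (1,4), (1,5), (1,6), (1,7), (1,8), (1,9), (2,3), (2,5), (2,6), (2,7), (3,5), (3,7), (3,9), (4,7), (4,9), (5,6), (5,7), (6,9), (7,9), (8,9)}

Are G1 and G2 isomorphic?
Yes, isomorphic

The graphs are isomorphic.
One valid mapping φ: V(G1) → V(G2): 0→9, 1→0, 2→2, 3→1, 4→8, 5→4, 6→5, 7→3, 8→7, 9→6

Verify φ preserves adjacency — for each edge of G1, its image is an edge of G2:
  (0,1) → (φ(0),φ(1)) = (0,9) ∈ E(G2) ✓
  (0,3) → (φ(0),φ(3)) = (1,9) ∈ E(G2) ✓
  (0,4) → (φ(0),φ(4)) = (8,9) ∈ E(G2) ✓
  (0,5) → (φ(0),φ(5)) = (4,9) ∈ E(G2) ✓
  (0,7) → (φ(0),φ(7)) = (3,9) ∈ E(G2) ✓
  (0,8) → (φ(0),φ(8)) = (7,9) ∈ E(G2) ✓
  (0,9) → (φ(0),φ(9)) = (6,9) ∈ E(G2) ✓
  (1,4) → (φ(1),φ(4)) = (0,8) ∈ E(G2) ✓
  (1,6) → (φ(1),φ(6)) = (0,5) ∈ E(G2) ✓
  (1,9) → (φ(1),φ(9)) = (0,6) ∈ E(G2) ✓
  (2,6) → (φ(2),φ(6)) = (2,5) ∈ E(G2) ✓
  (2,7) → (φ(2),φ(7)) = (2,3) ∈ E(G2) ✓
  (2,8) → (φ(2),φ(8)) = (2,7) ∈ E(G2) ✓
  (2,9) → (φ(2),φ(9)) = (2,6) ∈ E(G2) ✓
  (3,4) → (φ(3),φ(4)) = (1,8) ∈ E(G2) ✓
  (3,5) → (φ(3),φ(5)) = (1,4) ∈ E(G2) ✓
  (3,6) → (φ(3),φ(6)) = (1,5) ∈ E(G2) ✓
  (3,8) → (φ(3),φ(8)) = (1,7) ∈ E(G2) ✓
  (3,9) → (φ(3),φ(9)) = (1,6) ∈ E(G2) ✓
  (5,8) → (φ(5),φ(8)) = (4,7) ∈ E(G2) ✓
  (6,7) → (φ(6),φ(7)) = (3,5) ∈ E(G2) ✓
  (6,8) → (φ(6),φ(8)) = (5,7) ∈ E(G2) ✓
  (6,9) → (φ(6),φ(9)) = (5,6) ∈ E(G2) ✓
  (7,8) → (φ(7),φ(8)) = (3,7) ∈ E(G2) ✓
All 24 edges of G1 map to edges of G2, and |E(G1)| = |E(G2)| = 24, so φ is a bijection on edges as well as vertices. Hence G1 ≅ G2.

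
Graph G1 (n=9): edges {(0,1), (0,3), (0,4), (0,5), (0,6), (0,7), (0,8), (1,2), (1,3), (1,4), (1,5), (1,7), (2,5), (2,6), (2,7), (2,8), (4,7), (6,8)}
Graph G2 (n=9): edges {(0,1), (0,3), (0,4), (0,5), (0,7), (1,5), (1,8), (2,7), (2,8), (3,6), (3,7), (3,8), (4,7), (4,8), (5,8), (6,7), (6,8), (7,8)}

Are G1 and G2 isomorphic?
Yes, isomorphic

The graphs are isomorphic.
One valid mapping φ: V(G1) → V(G2): 0→8, 1→7, 2→0, 3→2, 4→6, 5→4, 6→1, 7→3, 8→5

Verify φ preserves adjacency — for each edge of G1, its image is an edge of G2:
  (0,1) → (φ(0),φ(1)) = (7,8) ∈ E(G2) ✓
  (0,3) → (φ(0),φ(3)) = (2,8) ∈ E(G2) ✓
  (0,4) → (φ(0),φ(4)) = (6,8) ∈ E(G2) ✓
  (0,5) → (φ(0),φ(5)) = (4,8) ∈ E(G2) ✓
  (0,6) → (φ(0),φ(6)) = (1,8) ∈ E(G2) ✓
  (0,7) → (φ(0),φ(7)) = (3,8) ∈ E(G2) ✓
  (0,8) → (φ(0),φ(8)) = (5,8) ∈ E(G2) ✓
  (1,2) → (φ(1),φ(2)) = (0,7) ∈ E(G2) ✓
  (1,3) → (φ(1),φ(3)) = (2,7) ∈ E(G2) ✓
  (1,4) → (φ(1),φ(4)) = (6,7) ∈ E(G2) ✓
  (1,5) → (φ(1),φ(5)) = (4,7) ∈ E(G2) ✓
  (1,7) → (φ(1),φ(7)) = (3,7) ∈ E(G2) ✓
  (2,5) → (φ(2),φ(5)) = (0,4) ∈ E(G2) ✓
  (2,6) → (φ(2),φ(6)) = (0,1) ∈ E(G2) ✓
  (2,7) → (φ(2),φ(7)) = (0,3) ∈ E(G2) ✓
  (2,8) → (φ(2),φ(8)) = (0,5) ∈ E(G2) ✓
  (4,7) → (φ(4),φ(7)) = (3,6) ∈ E(G2) ✓
  (6,8) → (φ(6),φ(8)) = (1,5) ∈ E(G2) ✓
All 18 edges of G1 map to edges of G2, and |E(G1)| = |E(G2)| = 18, so φ is a bijection on edges as well as vertices. Hence G1 ≅ G2.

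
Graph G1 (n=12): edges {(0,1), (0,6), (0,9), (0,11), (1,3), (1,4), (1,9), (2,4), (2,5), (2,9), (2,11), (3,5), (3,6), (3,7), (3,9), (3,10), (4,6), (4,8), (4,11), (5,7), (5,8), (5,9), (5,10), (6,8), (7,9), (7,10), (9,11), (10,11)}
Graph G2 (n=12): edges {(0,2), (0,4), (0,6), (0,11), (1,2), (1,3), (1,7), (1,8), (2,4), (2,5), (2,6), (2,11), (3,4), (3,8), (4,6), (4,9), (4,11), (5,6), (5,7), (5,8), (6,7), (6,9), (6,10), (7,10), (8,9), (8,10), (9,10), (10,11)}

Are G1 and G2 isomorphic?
Yes, isomorphic

The graphs are isomorphic.
One valid mapping φ: V(G1) → V(G2): 0→7, 1→5, 2→9, 3→2, 4→8, 5→4, 6→1, 7→0, 8→3, 9→6, 10→11, 11→10

Verify φ preserves adjacency — for each edge of G1, its image is an edge of G2:
  (0,1) → (φ(0),φ(1)) = (5,7) ∈ E(G2) ✓
  (0,6) → (φ(0),φ(6)) = (1,7) ∈ E(G2) ✓
  (0,9) → (φ(0),φ(9)) = (6,7) ∈ E(G2) ✓
  (0,11) → (φ(0),φ(11)) = (7,10) ∈ E(G2) ✓
  (1,3) → (φ(1),φ(3)) = (2,5) ∈ E(G2) ✓
  (1,4) → (φ(1),φ(4)) = (5,8) ∈ E(G2) ✓
  (1,9) → (φ(1),φ(9)) = (5,6) ∈ E(G2) ✓
  (2,4) → (φ(2),φ(4)) = (8,9) ∈ E(G2) ✓
  (2,5) → (φ(2),φ(5)) = (4,9) ∈ E(G2) ✓
  (2,9) → (φ(2),φ(9)) = (6,9) ∈ E(G2) ✓
  (2,11) → (φ(2),φ(11)) = (9,10) ∈ E(G2) ✓
  (3,5) → (φ(3),φ(5)) = (2,4) ∈ E(G2) ✓
  (3,6) → (φ(3),φ(6)) = (1,2) ∈ E(G2) ✓
  (3,7) → (φ(3),φ(7)) = (0,2) ∈ E(G2) ✓
  (3,9) → (φ(3),φ(9)) = (2,6) ∈ E(G2) ✓
  (3,10) → (φ(3),φ(10)) = (2,11) ∈ E(G2) ✓
  (4,6) → (φ(4),φ(6)) = (1,8) ∈ E(G2) ✓
  (4,8) → (φ(4),φ(8)) = (3,8) ∈ E(G2) ✓
  (4,11) → (φ(4),φ(11)) = (8,10) ∈ E(G2) ✓
  (5,7) → (φ(5),φ(7)) = (0,4) ∈ E(G2) ✓
  (5,8) → (φ(5),φ(8)) = (3,4) ∈ E(G2) ✓
  (5,9) → (φ(5),φ(9)) = (4,6) ∈ E(G2) ✓
  (5,10) → (φ(5),φ(10)) = (4,11) ∈ E(G2) ✓
  (6,8) → (φ(6),φ(8)) = (1,3) ∈ E(G2) ✓
  (7,9) → (φ(7),φ(9)) = (0,6) ∈ E(G2) ✓
  (7,10) → (φ(7),φ(10)) = (0,11) ∈ E(G2) ✓
  (9,11) → (φ(9),φ(11)) = (6,10) ∈ E(G2) ✓
  (10,11) → (φ(10),φ(11)) = (10,11) ∈ E(G2) ✓
All 28 edges of G1 map to edges of G2, and |E(G1)| = |E(G2)| = 28, so φ is a bijection on edges as well as vertices. Hence G1 ≅ G2.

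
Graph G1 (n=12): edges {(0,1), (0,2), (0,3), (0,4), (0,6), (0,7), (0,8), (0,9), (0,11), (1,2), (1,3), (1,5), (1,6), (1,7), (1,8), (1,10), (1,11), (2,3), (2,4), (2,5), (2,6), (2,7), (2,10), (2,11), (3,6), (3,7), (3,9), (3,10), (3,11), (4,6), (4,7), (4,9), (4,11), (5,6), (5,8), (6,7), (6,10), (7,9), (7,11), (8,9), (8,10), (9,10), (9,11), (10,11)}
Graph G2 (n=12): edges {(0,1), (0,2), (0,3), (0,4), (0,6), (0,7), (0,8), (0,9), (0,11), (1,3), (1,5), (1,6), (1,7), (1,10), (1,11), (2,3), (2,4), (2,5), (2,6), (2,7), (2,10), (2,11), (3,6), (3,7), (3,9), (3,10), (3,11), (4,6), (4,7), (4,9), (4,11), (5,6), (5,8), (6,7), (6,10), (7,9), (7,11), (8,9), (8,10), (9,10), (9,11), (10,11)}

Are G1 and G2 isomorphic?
No, not isomorphic

The graphs are NOT isomorphic.

Counting edges: G1 has 44 edge(s); G2 has 42 edge(s).
Edge count is an isomorphism invariant (a bijection on vertices induces a bijection on edges), so differing edge counts rule out isomorphism.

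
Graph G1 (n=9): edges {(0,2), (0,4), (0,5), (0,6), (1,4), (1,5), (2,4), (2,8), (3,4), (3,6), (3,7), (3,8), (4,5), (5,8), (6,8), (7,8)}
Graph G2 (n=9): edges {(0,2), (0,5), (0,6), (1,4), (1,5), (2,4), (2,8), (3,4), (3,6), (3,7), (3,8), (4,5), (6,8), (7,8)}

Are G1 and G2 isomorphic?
No, not isomorphic

The graphs are NOT isomorphic.

Counting edges: G1 has 16 edge(s); G2 has 14 edge(s).
Edge count is an isomorphism invariant (a bijection on vertices induces a bijection on edges), so differing edge counts rule out isomorphism.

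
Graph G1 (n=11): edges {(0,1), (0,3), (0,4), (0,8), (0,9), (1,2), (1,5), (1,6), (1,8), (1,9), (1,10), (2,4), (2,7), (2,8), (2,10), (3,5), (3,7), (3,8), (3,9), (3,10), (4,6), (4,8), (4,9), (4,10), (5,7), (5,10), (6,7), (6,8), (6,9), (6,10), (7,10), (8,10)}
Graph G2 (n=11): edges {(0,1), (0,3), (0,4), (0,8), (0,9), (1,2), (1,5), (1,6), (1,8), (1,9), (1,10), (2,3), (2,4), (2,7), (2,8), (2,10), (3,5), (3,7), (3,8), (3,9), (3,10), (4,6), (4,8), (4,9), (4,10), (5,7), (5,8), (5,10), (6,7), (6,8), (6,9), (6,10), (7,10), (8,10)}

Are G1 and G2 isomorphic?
No, not isomorphic

The graphs are NOT isomorphic.

Counting edges: G1 has 32 edge(s); G2 has 34 edge(s).
Edge count is an isomorphism invariant (a bijection on vertices induces a bijection on edges), so differing edge counts rule out isomorphism.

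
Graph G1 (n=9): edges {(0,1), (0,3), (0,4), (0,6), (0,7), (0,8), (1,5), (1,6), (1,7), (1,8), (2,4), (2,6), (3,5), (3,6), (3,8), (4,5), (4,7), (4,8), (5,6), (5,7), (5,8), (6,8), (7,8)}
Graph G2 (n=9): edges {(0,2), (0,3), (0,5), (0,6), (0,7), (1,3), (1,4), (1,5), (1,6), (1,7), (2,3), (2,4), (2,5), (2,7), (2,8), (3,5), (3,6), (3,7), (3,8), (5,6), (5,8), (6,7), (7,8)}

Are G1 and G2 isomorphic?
Yes, isomorphic

The graphs are isomorphic.
One valid mapping φ: V(G1) → V(G2): 0→7, 1→0, 2→4, 3→8, 4→1, 5→5, 6→2, 7→6, 8→3

Verify φ preserves adjacency — for each edge of G1, its image is an edge of G2:
  (0,1) → (φ(0),φ(1)) = (0,7) ∈ E(G2) ✓
  (0,3) → (φ(0),φ(3)) = (7,8) ∈ E(G2) ✓
  (0,4) → (φ(0),φ(4)) = (1,7) ∈ E(G2) ✓
  (0,6) → (φ(0),φ(6)) = (2,7) ∈ E(G2) ✓
  (0,7) → (φ(0),φ(7)) = (6,7) ∈ E(G2) ✓
  (0,8) → (φ(0),φ(8)) = (3,7) ∈ E(G2) ✓
  (1,5) → (φ(1),φ(5)) = (0,5) ∈ E(G2) ✓
  (1,6) → (φ(1),φ(6)) = (0,2) ∈ E(G2) ✓
  (1,7) → (φ(1),φ(7)) = (0,6) ∈ E(G2) ✓
  (1,8) → (φ(1),φ(8)) = (0,3) ∈ E(G2) ✓
  (2,4) → (φ(2),φ(4)) = (1,4) ∈ E(G2) ✓
  (2,6) → (φ(2),φ(6)) = (2,4) ∈ E(G2) ✓
  (3,5) → (φ(3),φ(5)) = (5,8) ∈ E(G2) ✓
  (3,6) → (φ(3),φ(6)) = (2,8) ∈ E(G2) ✓
  (3,8) → (φ(3),φ(8)) = (3,8) ∈ E(G2) ✓
  (4,5) → (φ(4),φ(5)) = (1,5) ∈ E(G2) ✓
  (4,7) → (φ(4),φ(7)) = (1,6) ∈ E(G2) ✓
  (4,8) → (φ(4),φ(8)) = (1,3) ∈ E(G2) ✓
  (5,6) → (φ(5),φ(6)) = (2,5) ∈ E(G2) ✓
  (5,7) → (φ(5),φ(7)) = (5,6) ∈ E(G2) ✓
  (5,8) → (φ(5),φ(8)) = (3,5) ∈ E(G2) ✓
  (6,8) → (φ(6),φ(8)) = (2,3) ∈ E(G2) ✓
  (7,8) → (φ(7),φ(8)) = (3,6) ∈ E(G2) ✓
All 23 edges of G1 map to edges of G2, and |E(G1)| = |E(G2)| = 23, so φ is a bijection on edges as well as vertices. Hence G1 ≅ G2.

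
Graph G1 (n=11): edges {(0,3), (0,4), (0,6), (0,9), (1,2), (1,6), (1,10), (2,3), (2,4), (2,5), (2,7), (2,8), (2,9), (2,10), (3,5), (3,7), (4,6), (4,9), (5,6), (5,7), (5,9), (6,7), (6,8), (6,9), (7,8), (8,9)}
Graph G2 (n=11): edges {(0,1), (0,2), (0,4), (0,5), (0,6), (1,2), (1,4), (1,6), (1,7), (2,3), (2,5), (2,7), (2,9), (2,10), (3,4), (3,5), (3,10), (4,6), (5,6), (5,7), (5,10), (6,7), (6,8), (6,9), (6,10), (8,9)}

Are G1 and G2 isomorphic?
Yes, isomorphic

The graphs are isomorphic.
One valid mapping φ: V(G1) → V(G2): 0→3, 1→9, 2→6, 3→4, 4→10, 5→0, 6→2, 7→1, 8→7, 9→5, 10→8

Verify φ preserves adjacency — for each edge of G1, its image is an edge of G2:
  (0,3) → (φ(0),φ(3)) = (3,4) ∈ E(G2) ✓
  (0,4) → (φ(0),φ(4)) = (3,10) ∈ E(G2) ✓
  (0,6) → (φ(0),φ(6)) = (2,3) ∈ E(G2) ✓
  (0,9) → (φ(0),φ(9)) = (3,5) ∈ E(G2) ✓
  (1,2) → (φ(1),φ(2)) = (6,9) ∈ E(G2) ✓
  (1,6) → (φ(1),φ(6)) = (2,9) ∈ E(G2) ✓
  (1,10) → (φ(1),φ(10)) = (8,9) ∈ E(G2) ✓
  (2,3) → (φ(2),φ(3)) = (4,6) ∈ E(G2) ✓
  (2,4) → (φ(2),φ(4)) = (6,10) ∈ E(G2) ✓
  (2,5) → (φ(2),φ(5)) = (0,6) ∈ E(G2) ✓
  (2,7) → (φ(2),φ(7)) = (1,6) ∈ E(G2) ✓
  (2,8) → (φ(2),φ(8)) = (6,7) ∈ E(G2) ✓
  (2,9) → (φ(2),φ(9)) = (5,6) ∈ E(G2) ✓
  (2,10) → (φ(2),φ(10)) = (6,8) ∈ E(G2) ✓
  (3,5) → (φ(3),φ(5)) = (0,4) ∈ E(G2) ✓
  (3,7) → (φ(3),φ(7)) = (1,4) ∈ E(G2) ✓
  (4,6) → (φ(4),φ(6)) = (2,10) ∈ E(G2) ✓
  (4,9) → (φ(4),φ(9)) = (5,10) ∈ E(G2) ✓
  (5,6) → (φ(5),φ(6)) = (0,2) ∈ E(G2) ✓
  (5,7) → (φ(5),φ(7)) = (0,1) ∈ E(G2) ✓
  (5,9) → (φ(5),φ(9)) = (0,5) ∈ E(G2) ✓
  (6,7) → (φ(6),φ(7)) = (1,2) ∈ E(G2) ✓
  (6,8) → (φ(6),φ(8)) = (2,7) ∈ E(G2) ✓
  (6,9) → (φ(6),φ(9)) = (2,5) ∈ E(G2) ✓
  (7,8) → (φ(7),φ(8)) = (1,7) ∈ E(G2) ✓
  (8,9) → (φ(8),φ(9)) = (5,7) ∈ E(G2) ✓
All 26 edges of G1 map to edges of G2, and |E(G1)| = |E(G2)| = 26, so φ is a bijection on edges as well as vertices. Hence G1 ≅ G2.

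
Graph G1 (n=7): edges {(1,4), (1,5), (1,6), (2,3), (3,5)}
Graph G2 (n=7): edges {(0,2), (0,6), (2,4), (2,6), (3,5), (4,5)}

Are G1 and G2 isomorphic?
No, not isomorphic

The graphs are NOT isomorphic.

Degrees in G1: deg(0)=0, deg(1)=3, deg(2)=1, deg(3)=2, deg(4)=1, deg(5)=2, deg(6)=1.
Sorted degree sequence of G1: [3, 2, 2, 1, 1, 1, 0].
Degrees in G2: deg(0)=2, deg(1)=0, deg(2)=3, deg(3)=1, deg(4)=2, deg(5)=2, deg(6)=2.
Sorted degree sequence of G2: [3, 2, 2, 2, 2, 1, 0].
The (sorted) degree sequence is an isomorphism invariant, so since G1 and G2 have different degree sequences they cannot be isomorphic.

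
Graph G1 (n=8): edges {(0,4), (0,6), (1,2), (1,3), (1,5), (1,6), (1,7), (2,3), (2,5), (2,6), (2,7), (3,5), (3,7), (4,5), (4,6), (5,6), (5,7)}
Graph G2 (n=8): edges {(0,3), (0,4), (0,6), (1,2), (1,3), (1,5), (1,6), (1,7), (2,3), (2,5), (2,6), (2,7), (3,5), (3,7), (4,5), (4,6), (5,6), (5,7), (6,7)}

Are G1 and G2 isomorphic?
No, not isomorphic

The graphs are NOT isomorphic.

Counting edges: G1 has 17 edge(s); G2 has 19 edge(s).
Edge count is an isomorphism invariant (a bijection on vertices induces a bijection on edges), so differing edge counts rule out isomorphism.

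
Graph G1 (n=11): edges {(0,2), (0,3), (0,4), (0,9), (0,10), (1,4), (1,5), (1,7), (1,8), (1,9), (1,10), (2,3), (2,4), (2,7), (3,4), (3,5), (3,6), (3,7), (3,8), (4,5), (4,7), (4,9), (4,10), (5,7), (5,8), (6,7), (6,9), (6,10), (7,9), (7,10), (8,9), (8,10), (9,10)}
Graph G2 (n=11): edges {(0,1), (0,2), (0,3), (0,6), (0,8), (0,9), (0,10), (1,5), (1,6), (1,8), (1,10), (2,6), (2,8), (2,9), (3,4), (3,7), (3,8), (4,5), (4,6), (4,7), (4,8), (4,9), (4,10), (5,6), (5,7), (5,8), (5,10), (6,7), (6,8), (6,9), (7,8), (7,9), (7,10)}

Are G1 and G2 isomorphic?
Yes, isomorphic

The graphs are isomorphic.
One valid mapping φ: V(G1) → V(G2): 0→9, 1→5, 2→2, 3→0, 4→6, 5→1, 6→3, 7→8, 8→10, 9→4, 10→7

Verify φ preserves adjacency — for each edge of G1, its image is an edge of G2:
  (0,2) → (φ(0),φ(2)) = (2,9) ∈ E(G2) ✓
  (0,3) → (φ(0),φ(3)) = (0,9) ∈ E(G2) ✓
  (0,4) → (φ(0),φ(4)) = (6,9) ∈ E(G2) ✓
  (0,9) → (φ(0),φ(9)) = (4,9) ∈ E(G2) ✓
  (0,10) → (φ(0),φ(10)) = (7,9) ∈ E(G2) ✓
  (1,4) → (φ(1),φ(4)) = (5,6) ∈ E(G2) ✓
  (1,5) → (φ(1),φ(5)) = (1,5) ∈ E(G2) ✓
  (1,7) → (φ(1),φ(7)) = (5,8) ∈ E(G2) ✓
  (1,8) → (φ(1),φ(8)) = (5,10) ∈ E(G2) ✓
  (1,9) → (φ(1),φ(9)) = (4,5) ∈ E(G2) ✓
  (1,10) → (φ(1),φ(10)) = (5,7) ∈ E(G2) ✓
  (2,3) → (φ(2),φ(3)) = (0,2) ∈ E(G2) ✓
  (2,4) → (φ(2),φ(4)) = (2,6) ∈ E(G2) ✓
  (2,7) → (φ(2),φ(7)) = (2,8) ∈ E(G2) ✓
  (3,4) → (φ(3),φ(4)) = (0,6) ∈ E(G2) ✓
  (3,5) → (φ(3),φ(5)) = (0,1) ∈ E(G2) ✓
  (3,6) → (φ(3),φ(6)) = (0,3) ∈ E(G2) ✓
  (3,7) → (φ(3),φ(7)) = (0,8) ∈ E(G2) ✓
  (3,8) → (φ(3),φ(8)) = (0,10) ∈ E(G2) ✓
  (4,5) → (φ(4),φ(5)) = (1,6) ∈ E(G2) ✓
  (4,7) → (φ(4),φ(7)) = (6,8) ∈ E(G2) ✓
  (4,9) → (φ(4),φ(9)) = (4,6) ∈ E(G2) ✓
  (4,10) → (φ(4),φ(10)) = (6,7) ∈ E(G2) ✓
  (5,7) → (φ(5),φ(7)) = (1,8) ∈ E(G2) ✓
  (5,8) → (φ(5),φ(8)) = (1,10) ∈ E(G2) ✓
  (6,7) → (φ(6),φ(7)) = (3,8) ∈ E(G2) ✓
  (6,9) → (φ(6),φ(9)) = (3,4) ∈ E(G2) ✓
  (6,10) → (φ(6),φ(10)) = (3,7) ∈ E(G2) ✓
  (7,9) → (φ(7),φ(9)) = (4,8) ∈ E(G2) ✓
  (7,10) → (φ(7),φ(10)) = (7,8) ∈ E(G2) ✓
  (8,9) → (φ(8),φ(9)) = (4,10) ∈ E(G2) ✓
  (8,10) → (φ(8),φ(10)) = (7,10) ∈ E(G2) ✓
  (9,10) → (φ(9),φ(10)) = (4,7) ∈ E(G2) ✓
All 33 edges of G1 map to edges of G2, and |E(G1)| = |E(G2)| = 33, so φ is a bijection on edges as well as vertices. Hence G1 ≅ G2.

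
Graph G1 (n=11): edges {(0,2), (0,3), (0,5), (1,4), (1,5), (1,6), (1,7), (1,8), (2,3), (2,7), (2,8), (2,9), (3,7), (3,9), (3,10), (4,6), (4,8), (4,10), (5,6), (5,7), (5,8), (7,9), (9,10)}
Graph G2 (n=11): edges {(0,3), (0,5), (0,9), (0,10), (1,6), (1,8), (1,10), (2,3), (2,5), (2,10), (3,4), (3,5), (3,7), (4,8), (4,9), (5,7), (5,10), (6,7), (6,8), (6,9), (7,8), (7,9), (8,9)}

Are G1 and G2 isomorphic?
Yes, isomorphic

The graphs are isomorphic.
One valid mapping φ: V(G1) → V(G2): 0→4, 1→5, 2→9, 3→8, 4→10, 5→3, 6→2, 7→7, 8→0, 9→6, 10→1

Verify φ preserves adjacency — for each edge of G1, its image is an edge of G2:
  (0,2) → (φ(0),φ(2)) = (4,9) ∈ E(G2) ✓
  (0,3) → (φ(0),φ(3)) = (4,8) ∈ E(G2) ✓
  (0,5) → (φ(0),φ(5)) = (3,4) ∈ E(G2) ✓
  (1,4) → (φ(1),φ(4)) = (5,10) ∈ E(G2) ✓
  (1,5) → (φ(1),φ(5)) = (3,5) ∈ E(G2) ✓
  (1,6) → (φ(1),φ(6)) = (2,5) ∈ E(G2) ✓
  (1,7) → (φ(1),φ(7)) = (5,7) ∈ E(G2) ✓
  (1,8) → (φ(1),φ(8)) = (0,5) ∈ E(G2) ✓
  (2,3) → (φ(2),φ(3)) = (8,9) ∈ E(G2) ✓
  (2,7) → (φ(2),φ(7)) = (7,9) ∈ E(G2) ✓
  (2,8) → (φ(2),φ(8)) = (0,9) ∈ E(G2) ✓
  (2,9) → (φ(2),φ(9)) = (6,9) ∈ E(G2) ✓
  (3,7) → (φ(3),φ(7)) = (7,8) ∈ E(G2) ✓
  (3,9) → (φ(3),φ(9)) = (6,8) ∈ E(G2) ✓
  (3,10) → (φ(3),φ(10)) = (1,8) ∈ E(G2) ✓
  (4,6) → (φ(4),φ(6)) = (2,10) ∈ E(G2) ✓
  (4,8) → (φ(4),φ(8)) = (0,10) ∈ E(G2) ✓
  (4,10) → (φ(4),φ(10)) = (1,10) ∈ E(G2) ✓
  (5,6) → (φ(5),φ(6)) = (2,3) ∈ E(G2) ✓
  (5,7) → (φ(5),φ(7)) = (3,7) ∈ E(G2) ✓
  (5,8) → (φ(5),φ(8)) = (0,3) ∈ E(G2) ✓
  (7,9) → (φ(7),φ(9)) = (6,7) ∈ E(G2) ✓
  (9,10) → (φ(9),φ(10)) = (1,6) ∈ E(G2) ✓
All 23 edges of G1 map to edges of G2, and |E(G1)| = |E(G2)| = 23, so φ is a bijection on edges as well as vertices. Hence G1 ≅ G2.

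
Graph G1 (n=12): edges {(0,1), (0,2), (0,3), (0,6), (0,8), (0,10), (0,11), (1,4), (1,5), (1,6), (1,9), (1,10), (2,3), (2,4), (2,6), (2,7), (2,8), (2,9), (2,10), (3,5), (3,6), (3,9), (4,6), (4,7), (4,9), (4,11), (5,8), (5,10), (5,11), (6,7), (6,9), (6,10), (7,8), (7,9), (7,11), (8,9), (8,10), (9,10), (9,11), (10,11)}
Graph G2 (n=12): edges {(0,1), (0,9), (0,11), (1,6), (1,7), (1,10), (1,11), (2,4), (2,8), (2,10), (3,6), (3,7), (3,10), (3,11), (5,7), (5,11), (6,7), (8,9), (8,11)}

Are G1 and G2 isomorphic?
No, not isomorphic

The graphs are NOT isomorphic.

Counting triangles (3-cliques): G1 has 43, G2 has 3.
Triangle count is an isomorphism invariant, so differing triangle counts rule out isomorphism.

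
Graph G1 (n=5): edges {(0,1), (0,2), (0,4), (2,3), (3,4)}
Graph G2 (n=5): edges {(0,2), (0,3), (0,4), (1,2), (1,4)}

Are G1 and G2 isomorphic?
Yes, isomorphic

The graphs are isomorphic.
One valid mapping φ: V(G1) → V(G2): 0→0, 1→3, 2→4, 3→1, 4→2

Verify φ preserves adjacency — for each edge of G1, its image is an edge of G2:
  (0,1) → (φ(0),φ(1)) = (0,3) ∈ E(G2) ✓
  (0,2) → (φ(0),φ(2)) = (0,4) ∈ E(G2) ✓
  (0,4) → (φ(0),φ(4)) = (0,2) ∈ E(G2) ✓
  (2,3) → (φ(2),φ(3)) = (1,4) ∈ E(G2) ✓
  (3,4) → (φ(3),φ(4)) = (1,2) ∈ E(G2) ✓
All 5 edges of G1 map to edges of G2, and |E(G1)| = |E(G2)| = 5, so φ is a bijection on edges as well as vertices. Hence G1 ≅ G2.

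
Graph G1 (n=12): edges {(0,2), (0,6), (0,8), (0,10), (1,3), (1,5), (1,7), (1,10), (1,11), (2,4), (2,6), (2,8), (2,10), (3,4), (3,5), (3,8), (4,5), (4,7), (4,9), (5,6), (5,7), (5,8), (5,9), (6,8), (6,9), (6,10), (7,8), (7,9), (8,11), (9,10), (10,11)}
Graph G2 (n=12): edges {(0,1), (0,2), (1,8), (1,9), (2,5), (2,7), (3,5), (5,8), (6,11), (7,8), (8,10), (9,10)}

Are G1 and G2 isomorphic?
No, not isomorphic

The graphs are NOT isomorphic.

Connected components of G1: 1 component(s) with vertex sets [[0, 1, 2, 3, 4, 5, 6, 7, 8, 9, 10, 11]], sizes [12].
Connected components of G2: 3 component(s) with vertex sets [[4], [6, 11], [0, 1, 2, 3, 5, 7, 8, 9, 10]], sizes [1, 2, 9].
The number of connected components (and the multiset of component sizes) is an isomorphism invariant — an isomorphism maps each component of G1 bijectively onto a component of G2. Since G1 has 1 component(s) and G2 has 3, they cannot be isomorphic.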